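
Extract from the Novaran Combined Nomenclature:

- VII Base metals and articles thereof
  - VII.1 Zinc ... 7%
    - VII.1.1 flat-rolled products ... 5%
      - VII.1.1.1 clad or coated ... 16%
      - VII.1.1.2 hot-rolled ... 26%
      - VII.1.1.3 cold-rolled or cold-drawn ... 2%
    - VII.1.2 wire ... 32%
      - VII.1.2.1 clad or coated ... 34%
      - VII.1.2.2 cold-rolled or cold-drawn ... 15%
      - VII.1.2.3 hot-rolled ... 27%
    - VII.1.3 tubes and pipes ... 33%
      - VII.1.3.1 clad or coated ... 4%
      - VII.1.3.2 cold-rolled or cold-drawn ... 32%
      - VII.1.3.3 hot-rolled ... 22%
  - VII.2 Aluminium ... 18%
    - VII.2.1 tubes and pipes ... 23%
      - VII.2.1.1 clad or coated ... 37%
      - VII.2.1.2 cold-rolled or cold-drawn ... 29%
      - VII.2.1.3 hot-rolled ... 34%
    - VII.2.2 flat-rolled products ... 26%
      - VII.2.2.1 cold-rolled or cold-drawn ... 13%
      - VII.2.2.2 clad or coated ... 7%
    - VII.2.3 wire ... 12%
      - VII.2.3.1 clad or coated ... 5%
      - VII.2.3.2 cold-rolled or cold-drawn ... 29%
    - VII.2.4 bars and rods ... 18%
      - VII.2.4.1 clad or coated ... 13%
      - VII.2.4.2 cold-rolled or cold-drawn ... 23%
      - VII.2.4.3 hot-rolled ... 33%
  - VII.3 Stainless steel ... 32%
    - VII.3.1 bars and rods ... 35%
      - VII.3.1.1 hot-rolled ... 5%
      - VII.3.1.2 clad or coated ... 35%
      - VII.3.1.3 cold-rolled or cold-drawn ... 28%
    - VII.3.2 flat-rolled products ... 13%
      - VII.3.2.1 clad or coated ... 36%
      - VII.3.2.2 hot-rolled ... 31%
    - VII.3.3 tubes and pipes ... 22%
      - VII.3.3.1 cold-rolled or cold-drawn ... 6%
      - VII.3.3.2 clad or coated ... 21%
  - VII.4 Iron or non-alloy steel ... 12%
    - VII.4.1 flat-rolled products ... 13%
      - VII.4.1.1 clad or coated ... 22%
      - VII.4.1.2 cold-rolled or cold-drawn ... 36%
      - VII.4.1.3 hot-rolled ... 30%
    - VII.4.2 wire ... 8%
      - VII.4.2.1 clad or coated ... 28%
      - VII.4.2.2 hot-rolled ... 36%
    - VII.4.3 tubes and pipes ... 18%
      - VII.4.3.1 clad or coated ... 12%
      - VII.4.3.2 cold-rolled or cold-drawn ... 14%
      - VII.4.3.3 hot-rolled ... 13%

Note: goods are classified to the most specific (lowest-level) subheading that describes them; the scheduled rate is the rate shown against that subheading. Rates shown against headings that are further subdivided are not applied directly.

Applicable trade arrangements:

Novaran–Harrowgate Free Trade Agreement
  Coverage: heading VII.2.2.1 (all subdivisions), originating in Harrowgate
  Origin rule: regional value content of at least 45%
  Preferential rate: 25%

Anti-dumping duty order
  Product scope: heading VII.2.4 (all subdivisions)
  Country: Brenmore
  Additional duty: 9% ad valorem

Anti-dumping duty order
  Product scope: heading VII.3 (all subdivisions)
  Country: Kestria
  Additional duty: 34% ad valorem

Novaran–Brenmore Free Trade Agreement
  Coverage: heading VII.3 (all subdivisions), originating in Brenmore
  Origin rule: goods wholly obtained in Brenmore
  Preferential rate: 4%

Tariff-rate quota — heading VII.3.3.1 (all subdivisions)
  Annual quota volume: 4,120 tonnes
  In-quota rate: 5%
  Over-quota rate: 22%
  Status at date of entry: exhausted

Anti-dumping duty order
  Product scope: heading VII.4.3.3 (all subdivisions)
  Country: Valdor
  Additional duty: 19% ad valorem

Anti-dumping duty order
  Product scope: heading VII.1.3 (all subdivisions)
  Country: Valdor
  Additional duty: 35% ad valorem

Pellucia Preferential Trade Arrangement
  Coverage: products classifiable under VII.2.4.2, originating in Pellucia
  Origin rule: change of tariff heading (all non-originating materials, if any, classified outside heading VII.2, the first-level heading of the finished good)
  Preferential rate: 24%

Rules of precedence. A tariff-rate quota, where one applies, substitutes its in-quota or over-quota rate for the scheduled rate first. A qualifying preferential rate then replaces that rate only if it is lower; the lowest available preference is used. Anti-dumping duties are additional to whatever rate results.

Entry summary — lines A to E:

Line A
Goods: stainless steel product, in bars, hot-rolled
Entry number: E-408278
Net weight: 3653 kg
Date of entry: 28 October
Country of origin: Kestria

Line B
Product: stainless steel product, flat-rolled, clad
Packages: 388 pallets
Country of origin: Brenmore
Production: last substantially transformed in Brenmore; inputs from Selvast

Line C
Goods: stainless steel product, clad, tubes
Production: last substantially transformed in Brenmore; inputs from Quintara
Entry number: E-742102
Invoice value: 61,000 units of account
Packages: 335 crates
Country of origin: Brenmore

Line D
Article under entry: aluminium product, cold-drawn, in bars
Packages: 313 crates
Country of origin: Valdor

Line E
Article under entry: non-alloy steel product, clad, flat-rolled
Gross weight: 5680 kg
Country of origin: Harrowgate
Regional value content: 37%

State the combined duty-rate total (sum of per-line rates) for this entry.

Line A: stainless steel → VII.3; in bars → VII.3.1; hot-rolled → VII.3.1.1. Scheduled 5%. anti-dumping (Kestria, VII.3): +34%; total 5% + 34% = 39%. → 39%.
Line B: stainless steel → VII.3; flat-rolled → VII.3.2; clad → VII.3.2.1. Scheduled 36%. Brenmore agreement on VII.3: not wholly obtained. → 36%.
Line C: stainless steel → VII.3; tubes → VII.3.3; clad → VII.3.3.2. Scheduled 21%. Brenmore agreement on VII.3: not wholly obtained. → 21%.
Line D: aluminium → VII.2; in bars → VII.2.4; cold-drawn → VII.2.4.2. Scheduled 23%. No special measure applies. → 23%.
Line E: non-alloy steel → VII.4; flat-rolled → VII.4.1; clad → VII.4.1.1. Scheduled 22%. Harrowgate agreement on VII.2.2.1: VII.4.1.1 not covered. → 22%.
Sum: 39% + 36% + 21% + 23% + 22% = 141%.

141%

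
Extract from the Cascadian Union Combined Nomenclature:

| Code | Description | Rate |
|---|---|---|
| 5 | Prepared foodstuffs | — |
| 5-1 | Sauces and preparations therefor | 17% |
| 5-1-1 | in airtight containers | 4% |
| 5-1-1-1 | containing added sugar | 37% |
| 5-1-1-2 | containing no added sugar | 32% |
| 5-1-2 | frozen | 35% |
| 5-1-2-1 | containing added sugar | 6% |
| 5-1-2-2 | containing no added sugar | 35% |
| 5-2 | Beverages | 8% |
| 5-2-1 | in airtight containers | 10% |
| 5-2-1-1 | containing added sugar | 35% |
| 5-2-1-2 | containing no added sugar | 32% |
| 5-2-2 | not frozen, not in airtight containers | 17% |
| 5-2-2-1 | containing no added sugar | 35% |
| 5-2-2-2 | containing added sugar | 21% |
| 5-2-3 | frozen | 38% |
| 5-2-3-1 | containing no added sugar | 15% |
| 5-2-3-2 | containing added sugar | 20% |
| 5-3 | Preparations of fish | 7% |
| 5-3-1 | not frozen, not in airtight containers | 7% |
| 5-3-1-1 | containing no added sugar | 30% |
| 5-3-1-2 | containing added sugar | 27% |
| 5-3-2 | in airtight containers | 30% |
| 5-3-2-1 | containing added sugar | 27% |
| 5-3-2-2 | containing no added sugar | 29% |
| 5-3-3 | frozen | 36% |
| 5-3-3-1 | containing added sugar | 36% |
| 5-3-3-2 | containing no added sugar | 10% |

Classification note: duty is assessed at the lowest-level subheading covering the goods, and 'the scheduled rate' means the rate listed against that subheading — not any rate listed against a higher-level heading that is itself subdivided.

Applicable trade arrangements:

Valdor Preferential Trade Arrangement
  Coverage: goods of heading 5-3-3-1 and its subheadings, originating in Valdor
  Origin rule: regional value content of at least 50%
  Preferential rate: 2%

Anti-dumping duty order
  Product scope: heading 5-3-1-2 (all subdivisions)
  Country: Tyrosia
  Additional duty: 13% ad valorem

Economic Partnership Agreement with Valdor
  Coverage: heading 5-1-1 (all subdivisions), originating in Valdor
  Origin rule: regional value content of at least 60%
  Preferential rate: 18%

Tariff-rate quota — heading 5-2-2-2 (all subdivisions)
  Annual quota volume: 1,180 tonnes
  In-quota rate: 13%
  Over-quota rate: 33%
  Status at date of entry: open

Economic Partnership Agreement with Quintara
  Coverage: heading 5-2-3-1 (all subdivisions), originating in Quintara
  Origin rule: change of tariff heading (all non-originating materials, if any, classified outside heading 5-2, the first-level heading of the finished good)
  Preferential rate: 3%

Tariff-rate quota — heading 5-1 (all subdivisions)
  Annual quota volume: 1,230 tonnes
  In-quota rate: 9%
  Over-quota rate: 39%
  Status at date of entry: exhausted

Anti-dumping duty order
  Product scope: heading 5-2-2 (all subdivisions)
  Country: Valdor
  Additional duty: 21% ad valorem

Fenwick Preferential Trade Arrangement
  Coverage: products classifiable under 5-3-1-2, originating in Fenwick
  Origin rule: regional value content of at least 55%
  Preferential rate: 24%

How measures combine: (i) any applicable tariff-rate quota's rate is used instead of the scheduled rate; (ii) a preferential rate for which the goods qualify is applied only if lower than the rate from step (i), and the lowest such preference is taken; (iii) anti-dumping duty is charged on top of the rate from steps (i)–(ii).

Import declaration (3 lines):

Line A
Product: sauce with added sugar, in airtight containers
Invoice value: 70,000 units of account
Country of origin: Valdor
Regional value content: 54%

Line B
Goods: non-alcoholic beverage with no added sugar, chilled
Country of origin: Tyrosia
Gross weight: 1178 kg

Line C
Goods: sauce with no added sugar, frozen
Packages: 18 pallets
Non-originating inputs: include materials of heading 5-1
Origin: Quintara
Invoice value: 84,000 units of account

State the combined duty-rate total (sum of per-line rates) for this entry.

Line A: sauce → 5-1; in airtight containers → 5-1-1; with added sugar → 5-1-1-1. Scheduled 37%. quota on 5-1 exhausted → over-quota 39%; Valdor agreement on 5-3-3-1: 5-1-1-1 not covered; Valdor agreement on 5-1-1: RVC < 60%. → 39%.
Line B: non-alcoholic beverage → 5-2; chilled → 5-2-2; with no added sugar → 5-2-2-1. Scheduled 35%. No special measure applies. → 35%.
Line C: sauce → 5-1; frozen → 5-1-2; with no added sugar → 5-1-2-2. Scheduled 35%. quota on 5-1 exhausted → over-quota 39%; Quintara agreement on 5-2-3-1: 5-1-2-2 not covered. → 39%.
Sum: 39% + 35% + 39% = 113%.

113%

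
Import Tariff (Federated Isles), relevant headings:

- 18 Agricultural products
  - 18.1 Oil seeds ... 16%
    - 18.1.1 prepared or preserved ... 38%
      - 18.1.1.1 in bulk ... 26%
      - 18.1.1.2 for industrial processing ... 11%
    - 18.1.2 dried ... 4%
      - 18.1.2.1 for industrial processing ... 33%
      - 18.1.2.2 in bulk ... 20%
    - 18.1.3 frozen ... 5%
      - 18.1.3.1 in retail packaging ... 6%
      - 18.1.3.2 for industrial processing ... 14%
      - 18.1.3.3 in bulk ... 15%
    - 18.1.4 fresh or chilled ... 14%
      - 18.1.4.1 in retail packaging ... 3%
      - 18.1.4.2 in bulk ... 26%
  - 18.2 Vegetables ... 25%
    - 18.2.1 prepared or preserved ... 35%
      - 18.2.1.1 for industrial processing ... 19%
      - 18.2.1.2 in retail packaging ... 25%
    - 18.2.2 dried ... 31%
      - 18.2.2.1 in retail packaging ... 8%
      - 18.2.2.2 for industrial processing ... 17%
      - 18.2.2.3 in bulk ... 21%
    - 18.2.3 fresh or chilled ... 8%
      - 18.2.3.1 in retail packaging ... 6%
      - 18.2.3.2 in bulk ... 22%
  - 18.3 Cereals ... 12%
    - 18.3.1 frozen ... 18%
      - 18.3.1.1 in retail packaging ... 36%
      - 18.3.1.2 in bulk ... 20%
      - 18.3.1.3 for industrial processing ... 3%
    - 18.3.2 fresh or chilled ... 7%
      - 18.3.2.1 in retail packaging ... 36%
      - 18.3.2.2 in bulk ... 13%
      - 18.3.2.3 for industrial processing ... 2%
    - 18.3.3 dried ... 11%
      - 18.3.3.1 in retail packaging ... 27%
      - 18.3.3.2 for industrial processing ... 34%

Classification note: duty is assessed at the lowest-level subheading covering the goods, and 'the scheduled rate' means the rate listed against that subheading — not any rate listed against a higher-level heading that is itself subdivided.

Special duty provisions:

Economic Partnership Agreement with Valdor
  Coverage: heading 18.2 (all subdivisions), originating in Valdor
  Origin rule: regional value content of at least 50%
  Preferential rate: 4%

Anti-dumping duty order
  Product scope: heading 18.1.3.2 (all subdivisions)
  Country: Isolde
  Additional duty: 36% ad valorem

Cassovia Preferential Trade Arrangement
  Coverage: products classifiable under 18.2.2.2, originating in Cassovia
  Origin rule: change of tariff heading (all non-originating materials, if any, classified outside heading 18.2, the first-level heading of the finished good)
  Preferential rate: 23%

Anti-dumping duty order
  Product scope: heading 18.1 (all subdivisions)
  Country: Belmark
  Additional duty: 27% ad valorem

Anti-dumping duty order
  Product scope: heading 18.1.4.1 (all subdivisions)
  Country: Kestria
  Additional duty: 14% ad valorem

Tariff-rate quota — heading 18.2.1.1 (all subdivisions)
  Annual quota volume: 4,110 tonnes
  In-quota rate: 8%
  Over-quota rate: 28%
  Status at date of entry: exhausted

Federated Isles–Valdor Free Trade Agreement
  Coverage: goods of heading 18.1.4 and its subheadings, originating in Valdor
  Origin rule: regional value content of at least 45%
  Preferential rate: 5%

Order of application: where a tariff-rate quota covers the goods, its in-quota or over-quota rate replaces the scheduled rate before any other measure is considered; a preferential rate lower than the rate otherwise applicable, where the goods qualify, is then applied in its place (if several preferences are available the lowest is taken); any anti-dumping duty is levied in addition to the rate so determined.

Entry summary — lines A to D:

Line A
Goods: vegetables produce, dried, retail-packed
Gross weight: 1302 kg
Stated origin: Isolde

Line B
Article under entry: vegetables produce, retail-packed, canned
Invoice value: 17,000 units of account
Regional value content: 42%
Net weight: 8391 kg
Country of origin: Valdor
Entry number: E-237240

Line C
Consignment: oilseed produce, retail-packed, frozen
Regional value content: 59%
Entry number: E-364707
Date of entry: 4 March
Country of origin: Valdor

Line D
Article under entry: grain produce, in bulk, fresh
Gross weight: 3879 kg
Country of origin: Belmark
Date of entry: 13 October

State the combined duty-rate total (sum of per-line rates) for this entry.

52%

Line A: vegetables → 18.2; dried → 18.2.2; retail-packed → 18.2.2.1. Scheduled 8%. No special measure applies. → 8%.
Line B: vegetables → 18.2; canned → 18.2.1; retail-packed → 18.2.1.2. Scheduled 25%. Valdor agreement on 18.2: RVC < 50%; Valdor agreement on 18.1.4: 18.2.1.2 not covered. → 25%.
Line C: oilseed → 18.1; frozen → 18.1.3; retail-packed → 18.1.3.1. Scheduled 6%. Valdor agreement on 18.2: 18.1.3.1 not covered; Valdor agreement on 18.1.4: 18.1.3.1 not covered. → 6%.
Line D: grain → 18.3; fresh → 18.3.2; in bulk → 18.3.2.2. Scheduled 13%. No special measure applies. → 13%.
Sum: 8% + 25% + 6% + 13% = 52%.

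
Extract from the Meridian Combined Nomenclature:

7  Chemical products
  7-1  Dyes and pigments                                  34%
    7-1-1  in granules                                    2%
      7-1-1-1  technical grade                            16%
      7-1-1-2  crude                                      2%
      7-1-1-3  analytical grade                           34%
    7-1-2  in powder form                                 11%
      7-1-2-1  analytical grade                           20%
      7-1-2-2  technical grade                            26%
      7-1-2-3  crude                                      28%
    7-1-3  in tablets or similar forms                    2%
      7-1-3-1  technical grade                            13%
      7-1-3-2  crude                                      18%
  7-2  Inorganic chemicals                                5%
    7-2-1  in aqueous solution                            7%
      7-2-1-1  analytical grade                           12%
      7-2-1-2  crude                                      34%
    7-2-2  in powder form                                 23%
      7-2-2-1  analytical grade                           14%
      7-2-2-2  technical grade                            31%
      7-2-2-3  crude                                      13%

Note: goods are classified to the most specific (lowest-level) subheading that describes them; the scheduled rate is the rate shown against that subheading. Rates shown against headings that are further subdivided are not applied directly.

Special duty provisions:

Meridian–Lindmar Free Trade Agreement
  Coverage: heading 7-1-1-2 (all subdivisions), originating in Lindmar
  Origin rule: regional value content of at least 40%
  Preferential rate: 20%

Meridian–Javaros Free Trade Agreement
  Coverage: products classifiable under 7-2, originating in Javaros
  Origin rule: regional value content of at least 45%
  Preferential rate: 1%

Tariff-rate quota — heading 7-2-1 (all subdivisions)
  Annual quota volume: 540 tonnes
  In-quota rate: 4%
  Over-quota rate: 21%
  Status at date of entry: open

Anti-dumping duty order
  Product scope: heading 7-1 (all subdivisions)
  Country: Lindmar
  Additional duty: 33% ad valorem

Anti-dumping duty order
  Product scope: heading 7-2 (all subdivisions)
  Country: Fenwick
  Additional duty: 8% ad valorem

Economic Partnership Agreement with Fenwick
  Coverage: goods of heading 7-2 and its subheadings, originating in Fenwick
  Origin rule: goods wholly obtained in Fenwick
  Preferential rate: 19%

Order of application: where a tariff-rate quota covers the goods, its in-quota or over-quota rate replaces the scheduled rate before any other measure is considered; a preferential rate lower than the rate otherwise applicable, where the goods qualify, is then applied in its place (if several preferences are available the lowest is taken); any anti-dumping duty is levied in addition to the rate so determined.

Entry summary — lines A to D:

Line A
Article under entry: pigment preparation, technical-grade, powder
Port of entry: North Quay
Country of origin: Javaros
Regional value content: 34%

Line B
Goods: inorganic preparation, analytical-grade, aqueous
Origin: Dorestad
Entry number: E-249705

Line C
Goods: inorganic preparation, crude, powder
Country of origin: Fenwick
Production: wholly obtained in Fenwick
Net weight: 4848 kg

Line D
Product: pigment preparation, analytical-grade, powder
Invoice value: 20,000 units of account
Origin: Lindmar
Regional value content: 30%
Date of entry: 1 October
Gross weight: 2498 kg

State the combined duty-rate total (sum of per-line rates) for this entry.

104%

Line A: pigment → 7-1; powder → 7-1-2; technical-grade → 7-1-2-2. Scheduled 26%. Javaros agreement on 7-2: 7-1-2-2 not covered. → 26%.
Line B: inorganic → 7-2; aqueous → 7-2-1; analytical-grade → 7-2-1-1. Scheduled 12%. quota on 7-2-1 open → in-quota 4%. → 4%.
Line C: inorganic → 7-2; powder → 7-2-2; crude → 7-2-2-3. Scheduled 13%. Fenwick agreement on 7-2: wholly obtained → 19% available; preference 19% not lower than 13% → no reduction; anti-dumping (Fenwick, 7-2): +8%; total 13% + 8% = 21%. → 21%.
Line D: pigment → 7-1; powder → 7-1-2; analytical-grade → 7-1-2-1. Scheduled 20%. Lindmar agreement on 7-1-1-2: 7-1-2-1 not covered; anti-dumping (Lindmar, 7-1): +33%; total 20% + 33% = 53%. → 53%.
Sum: 26% + 4% + 21% + 53% = 104%.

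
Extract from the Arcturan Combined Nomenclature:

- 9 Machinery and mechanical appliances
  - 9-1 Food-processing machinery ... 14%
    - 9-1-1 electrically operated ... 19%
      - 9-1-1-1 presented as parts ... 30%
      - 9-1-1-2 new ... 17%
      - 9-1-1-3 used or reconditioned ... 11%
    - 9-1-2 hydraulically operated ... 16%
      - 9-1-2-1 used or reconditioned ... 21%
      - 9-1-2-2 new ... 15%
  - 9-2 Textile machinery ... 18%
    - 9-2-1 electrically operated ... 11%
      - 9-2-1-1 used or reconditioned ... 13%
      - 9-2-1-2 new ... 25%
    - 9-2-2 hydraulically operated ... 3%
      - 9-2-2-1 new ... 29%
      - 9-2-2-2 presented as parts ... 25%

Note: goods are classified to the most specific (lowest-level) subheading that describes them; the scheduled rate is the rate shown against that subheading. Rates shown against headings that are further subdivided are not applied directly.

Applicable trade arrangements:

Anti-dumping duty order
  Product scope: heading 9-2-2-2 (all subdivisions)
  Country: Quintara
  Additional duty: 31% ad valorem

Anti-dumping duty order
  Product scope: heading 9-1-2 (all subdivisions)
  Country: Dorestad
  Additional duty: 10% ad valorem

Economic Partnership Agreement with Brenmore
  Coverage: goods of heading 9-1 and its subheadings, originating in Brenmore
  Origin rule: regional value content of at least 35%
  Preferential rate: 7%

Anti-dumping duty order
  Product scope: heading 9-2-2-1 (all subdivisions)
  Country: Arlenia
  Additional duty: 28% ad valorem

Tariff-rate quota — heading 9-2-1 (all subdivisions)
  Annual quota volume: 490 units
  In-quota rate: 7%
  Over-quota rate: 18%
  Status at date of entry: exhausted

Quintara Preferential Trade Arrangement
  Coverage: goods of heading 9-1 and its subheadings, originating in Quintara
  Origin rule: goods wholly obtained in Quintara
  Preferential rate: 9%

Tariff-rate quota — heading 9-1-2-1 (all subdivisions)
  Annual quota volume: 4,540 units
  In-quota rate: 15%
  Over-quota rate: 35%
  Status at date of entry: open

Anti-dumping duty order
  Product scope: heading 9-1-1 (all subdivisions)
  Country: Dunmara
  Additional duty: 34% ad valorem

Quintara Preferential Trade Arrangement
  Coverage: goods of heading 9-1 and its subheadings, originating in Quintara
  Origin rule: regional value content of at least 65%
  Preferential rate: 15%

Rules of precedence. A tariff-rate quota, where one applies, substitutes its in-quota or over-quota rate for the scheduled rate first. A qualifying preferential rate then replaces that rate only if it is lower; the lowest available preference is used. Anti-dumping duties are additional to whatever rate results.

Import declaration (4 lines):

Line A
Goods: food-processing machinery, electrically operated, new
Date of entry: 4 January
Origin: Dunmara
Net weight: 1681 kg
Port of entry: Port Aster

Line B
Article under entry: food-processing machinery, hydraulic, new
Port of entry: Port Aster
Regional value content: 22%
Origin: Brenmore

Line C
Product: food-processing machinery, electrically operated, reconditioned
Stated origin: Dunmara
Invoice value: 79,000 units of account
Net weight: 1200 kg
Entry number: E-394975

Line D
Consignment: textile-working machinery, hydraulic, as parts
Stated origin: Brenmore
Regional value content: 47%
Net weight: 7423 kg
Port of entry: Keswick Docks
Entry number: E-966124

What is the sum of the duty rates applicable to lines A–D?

Line A: food-processing → 9-1; electrically operated → 9-1-1; new → 9-1-1-2. Scheduled 17%. anti-dumping (Dunmara, 9-1-1): +34%; total 17% + 34% = 51%. → 51%.
Line B: food-processing → 9-1; hydraulic → 9-1-2; new → 9-1-2-2. Scheduled 15%. Brenmore agreement on 9-1: RVC < 35%. → 15%.
Line C: food-processing → 9-1; electrically operated → 9-1-1; reconditioned → 9-1-1-3. Scheduled 11%. anti-dumping (Dunmara, 9-1-1): +34%; total 11% + 34% = 45%. → 45%.
Line D: textile-working → 9-2; hydraulic → 9-2-2; as parts → 9-2-2-2. Scheduled 25%. Brenmore agreement on 9-1: 9-2-2-2 not covered. → 25%.
Sum: 51% + 15% + 45% + 25% = 136%.

136%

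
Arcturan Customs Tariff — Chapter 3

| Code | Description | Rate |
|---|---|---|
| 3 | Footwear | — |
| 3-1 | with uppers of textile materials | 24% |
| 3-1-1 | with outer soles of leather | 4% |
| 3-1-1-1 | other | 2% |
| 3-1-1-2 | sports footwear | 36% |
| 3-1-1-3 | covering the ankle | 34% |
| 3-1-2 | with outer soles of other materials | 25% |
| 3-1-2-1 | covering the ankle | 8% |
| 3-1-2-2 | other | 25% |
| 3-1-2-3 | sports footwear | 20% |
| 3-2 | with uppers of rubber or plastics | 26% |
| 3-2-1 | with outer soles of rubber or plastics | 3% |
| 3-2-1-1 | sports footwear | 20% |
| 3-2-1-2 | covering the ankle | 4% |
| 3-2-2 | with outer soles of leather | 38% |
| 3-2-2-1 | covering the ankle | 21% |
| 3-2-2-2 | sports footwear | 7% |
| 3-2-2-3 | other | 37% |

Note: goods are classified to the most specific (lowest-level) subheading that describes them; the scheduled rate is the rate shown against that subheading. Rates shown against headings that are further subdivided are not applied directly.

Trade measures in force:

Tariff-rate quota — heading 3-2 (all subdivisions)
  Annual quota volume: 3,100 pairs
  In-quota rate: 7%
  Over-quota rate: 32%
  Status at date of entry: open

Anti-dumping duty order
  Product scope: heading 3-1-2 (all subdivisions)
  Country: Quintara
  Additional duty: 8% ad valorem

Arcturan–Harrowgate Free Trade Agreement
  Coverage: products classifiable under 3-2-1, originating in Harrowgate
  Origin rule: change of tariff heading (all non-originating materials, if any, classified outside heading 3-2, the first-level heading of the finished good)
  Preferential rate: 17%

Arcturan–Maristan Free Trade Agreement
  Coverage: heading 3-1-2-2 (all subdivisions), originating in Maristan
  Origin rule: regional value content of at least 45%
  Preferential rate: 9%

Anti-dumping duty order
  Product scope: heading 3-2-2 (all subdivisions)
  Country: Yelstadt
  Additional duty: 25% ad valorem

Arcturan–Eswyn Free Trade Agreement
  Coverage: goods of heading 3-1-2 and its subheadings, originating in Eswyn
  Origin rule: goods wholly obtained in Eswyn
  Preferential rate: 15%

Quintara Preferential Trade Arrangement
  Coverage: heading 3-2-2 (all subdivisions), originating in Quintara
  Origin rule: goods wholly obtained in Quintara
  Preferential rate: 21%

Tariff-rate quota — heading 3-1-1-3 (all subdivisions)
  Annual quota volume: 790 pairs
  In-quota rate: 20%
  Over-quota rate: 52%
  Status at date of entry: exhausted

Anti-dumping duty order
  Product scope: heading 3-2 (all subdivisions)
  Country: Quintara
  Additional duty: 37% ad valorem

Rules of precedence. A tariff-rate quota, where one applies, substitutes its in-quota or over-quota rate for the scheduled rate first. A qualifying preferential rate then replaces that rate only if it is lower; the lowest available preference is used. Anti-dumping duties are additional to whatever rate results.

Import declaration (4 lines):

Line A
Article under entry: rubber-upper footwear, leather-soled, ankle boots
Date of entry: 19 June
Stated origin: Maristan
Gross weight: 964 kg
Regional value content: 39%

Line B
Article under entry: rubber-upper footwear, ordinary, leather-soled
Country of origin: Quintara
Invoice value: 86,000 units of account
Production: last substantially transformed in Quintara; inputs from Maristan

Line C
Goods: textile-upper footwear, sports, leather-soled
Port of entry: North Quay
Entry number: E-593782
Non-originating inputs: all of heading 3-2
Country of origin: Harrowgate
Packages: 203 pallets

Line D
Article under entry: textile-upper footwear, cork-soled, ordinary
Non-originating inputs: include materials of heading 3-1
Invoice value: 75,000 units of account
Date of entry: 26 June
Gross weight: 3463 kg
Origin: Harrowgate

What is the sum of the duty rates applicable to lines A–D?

112%

Line A: rubber-upper → 3-2; leather-soled → 3-2-2; ankle boots → 3-2-2-1. Scheduled 21%. quota on 3-2 open → in-quota 7%; Maristan agreement on 3-1-2-2: 3-2-2-1 not covered. → 7%.
Line B: rubber-upper → 3-2; leather-soled → 3-2-2; ordinary → 3-2-2-3. Scheduled 37%. quota on 3-2 open → in-quota 7%; Quintara agreement on 3-2-2: not wholly obtained; anti-dumping (Quintara, 3-2): +37%; total 7% + 37% = 44%. → 44%.
Line C: textile-upper → 3-1; leather-soled → 3-1-1; sports → 3-1-1-2. Scheduled 36%. Harrowgate agreement on 3-2-1: 3-1-1-2 not covered. → 36%.
Line D: textile-upper → 3-1; cork-soled → 3-1-2; ordinary → 3-1-2-2. Scheduled 25%. Harrowgate agreement on 3-2-1: 3-1-2-2 not covered. → 25%.
Sum: 7% + 44% + 36% + 25% = 112%.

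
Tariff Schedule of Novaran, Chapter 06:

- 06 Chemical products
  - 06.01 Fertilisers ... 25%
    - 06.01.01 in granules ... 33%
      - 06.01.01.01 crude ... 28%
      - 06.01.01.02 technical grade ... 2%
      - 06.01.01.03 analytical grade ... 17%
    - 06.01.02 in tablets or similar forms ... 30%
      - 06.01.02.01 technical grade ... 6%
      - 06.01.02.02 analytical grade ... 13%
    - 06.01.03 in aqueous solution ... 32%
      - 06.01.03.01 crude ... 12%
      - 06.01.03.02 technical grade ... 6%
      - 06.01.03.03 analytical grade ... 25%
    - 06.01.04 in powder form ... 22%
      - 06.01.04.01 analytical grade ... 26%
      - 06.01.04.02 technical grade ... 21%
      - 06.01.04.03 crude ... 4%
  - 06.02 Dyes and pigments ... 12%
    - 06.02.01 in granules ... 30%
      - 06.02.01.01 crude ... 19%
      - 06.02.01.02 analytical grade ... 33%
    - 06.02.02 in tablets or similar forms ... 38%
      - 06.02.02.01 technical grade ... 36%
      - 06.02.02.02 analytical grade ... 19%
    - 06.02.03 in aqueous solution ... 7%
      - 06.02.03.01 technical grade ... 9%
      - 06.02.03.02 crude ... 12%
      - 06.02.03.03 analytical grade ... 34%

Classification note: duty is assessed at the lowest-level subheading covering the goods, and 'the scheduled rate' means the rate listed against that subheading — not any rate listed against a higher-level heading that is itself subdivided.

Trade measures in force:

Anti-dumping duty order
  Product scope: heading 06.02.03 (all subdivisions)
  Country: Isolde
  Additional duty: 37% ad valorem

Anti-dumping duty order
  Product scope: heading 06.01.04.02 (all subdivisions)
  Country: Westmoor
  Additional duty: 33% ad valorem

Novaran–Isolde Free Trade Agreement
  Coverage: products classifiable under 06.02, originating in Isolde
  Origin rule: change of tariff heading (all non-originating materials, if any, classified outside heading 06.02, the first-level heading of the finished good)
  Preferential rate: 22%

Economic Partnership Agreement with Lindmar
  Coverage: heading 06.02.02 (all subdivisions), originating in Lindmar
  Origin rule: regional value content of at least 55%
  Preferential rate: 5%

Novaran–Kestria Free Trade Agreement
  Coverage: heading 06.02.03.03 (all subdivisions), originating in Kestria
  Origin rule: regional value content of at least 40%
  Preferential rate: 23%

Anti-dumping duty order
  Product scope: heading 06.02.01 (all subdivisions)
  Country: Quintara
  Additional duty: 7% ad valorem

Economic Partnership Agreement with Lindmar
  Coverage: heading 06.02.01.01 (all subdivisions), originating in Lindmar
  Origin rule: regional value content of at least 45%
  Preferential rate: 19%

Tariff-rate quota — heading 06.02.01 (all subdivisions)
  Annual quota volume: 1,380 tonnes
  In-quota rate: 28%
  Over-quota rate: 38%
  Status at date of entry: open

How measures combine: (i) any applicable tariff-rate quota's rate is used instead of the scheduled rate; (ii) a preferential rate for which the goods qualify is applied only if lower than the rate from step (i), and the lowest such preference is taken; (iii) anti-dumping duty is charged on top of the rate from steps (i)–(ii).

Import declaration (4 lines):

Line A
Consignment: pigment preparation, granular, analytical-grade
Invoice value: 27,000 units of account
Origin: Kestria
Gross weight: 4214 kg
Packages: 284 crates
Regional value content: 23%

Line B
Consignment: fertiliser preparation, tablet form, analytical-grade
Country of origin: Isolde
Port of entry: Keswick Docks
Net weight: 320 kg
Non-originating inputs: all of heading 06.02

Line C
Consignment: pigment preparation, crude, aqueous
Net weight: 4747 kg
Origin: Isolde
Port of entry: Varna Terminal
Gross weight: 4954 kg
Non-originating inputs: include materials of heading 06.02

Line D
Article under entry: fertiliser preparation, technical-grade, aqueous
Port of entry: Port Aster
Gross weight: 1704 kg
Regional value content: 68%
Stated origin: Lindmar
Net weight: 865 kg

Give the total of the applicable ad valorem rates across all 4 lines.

Line A: pigment → 06.02; granular → 06.02.01; analytical-grade → 06.02.01.02. Scheduled 33%. quota on 06.02.01 open → in-quota 28%; Kestria agreement on 06.02.03.03: 06.02.01.02 not covered. → 28%.
Line B: fertiliser → 06.01; tablet form → 06.01.02; analytical-grade → 06.01.02.02. Scheduled 13%. Isolde agreement on 06.02: 06.01.02.02 not covered. → 13%.
Line C: pigment → 06.02; aqueous → 06.02.03; crude → 06.02.03.02. Scheduled 12%. Isolde agreement on 06.02: CTH not met; anti-dumping (Isolde, 06.02.03): +37%; total 12% + 37% = 49%. → 49%.
Line D: fertiliser → 06.01; aqueous → 06.01.03; technical-grade → 06.01.03.02. Scheduled 6%. Lindmar agreement on 06.02.02: 06.01.03.02 not covered; Lindmar agreement on 06.02.01.01: 06.01.03.02 not covered. → 6%.
Sum: 28% + 13% + 49% + 6% = 96%.

96%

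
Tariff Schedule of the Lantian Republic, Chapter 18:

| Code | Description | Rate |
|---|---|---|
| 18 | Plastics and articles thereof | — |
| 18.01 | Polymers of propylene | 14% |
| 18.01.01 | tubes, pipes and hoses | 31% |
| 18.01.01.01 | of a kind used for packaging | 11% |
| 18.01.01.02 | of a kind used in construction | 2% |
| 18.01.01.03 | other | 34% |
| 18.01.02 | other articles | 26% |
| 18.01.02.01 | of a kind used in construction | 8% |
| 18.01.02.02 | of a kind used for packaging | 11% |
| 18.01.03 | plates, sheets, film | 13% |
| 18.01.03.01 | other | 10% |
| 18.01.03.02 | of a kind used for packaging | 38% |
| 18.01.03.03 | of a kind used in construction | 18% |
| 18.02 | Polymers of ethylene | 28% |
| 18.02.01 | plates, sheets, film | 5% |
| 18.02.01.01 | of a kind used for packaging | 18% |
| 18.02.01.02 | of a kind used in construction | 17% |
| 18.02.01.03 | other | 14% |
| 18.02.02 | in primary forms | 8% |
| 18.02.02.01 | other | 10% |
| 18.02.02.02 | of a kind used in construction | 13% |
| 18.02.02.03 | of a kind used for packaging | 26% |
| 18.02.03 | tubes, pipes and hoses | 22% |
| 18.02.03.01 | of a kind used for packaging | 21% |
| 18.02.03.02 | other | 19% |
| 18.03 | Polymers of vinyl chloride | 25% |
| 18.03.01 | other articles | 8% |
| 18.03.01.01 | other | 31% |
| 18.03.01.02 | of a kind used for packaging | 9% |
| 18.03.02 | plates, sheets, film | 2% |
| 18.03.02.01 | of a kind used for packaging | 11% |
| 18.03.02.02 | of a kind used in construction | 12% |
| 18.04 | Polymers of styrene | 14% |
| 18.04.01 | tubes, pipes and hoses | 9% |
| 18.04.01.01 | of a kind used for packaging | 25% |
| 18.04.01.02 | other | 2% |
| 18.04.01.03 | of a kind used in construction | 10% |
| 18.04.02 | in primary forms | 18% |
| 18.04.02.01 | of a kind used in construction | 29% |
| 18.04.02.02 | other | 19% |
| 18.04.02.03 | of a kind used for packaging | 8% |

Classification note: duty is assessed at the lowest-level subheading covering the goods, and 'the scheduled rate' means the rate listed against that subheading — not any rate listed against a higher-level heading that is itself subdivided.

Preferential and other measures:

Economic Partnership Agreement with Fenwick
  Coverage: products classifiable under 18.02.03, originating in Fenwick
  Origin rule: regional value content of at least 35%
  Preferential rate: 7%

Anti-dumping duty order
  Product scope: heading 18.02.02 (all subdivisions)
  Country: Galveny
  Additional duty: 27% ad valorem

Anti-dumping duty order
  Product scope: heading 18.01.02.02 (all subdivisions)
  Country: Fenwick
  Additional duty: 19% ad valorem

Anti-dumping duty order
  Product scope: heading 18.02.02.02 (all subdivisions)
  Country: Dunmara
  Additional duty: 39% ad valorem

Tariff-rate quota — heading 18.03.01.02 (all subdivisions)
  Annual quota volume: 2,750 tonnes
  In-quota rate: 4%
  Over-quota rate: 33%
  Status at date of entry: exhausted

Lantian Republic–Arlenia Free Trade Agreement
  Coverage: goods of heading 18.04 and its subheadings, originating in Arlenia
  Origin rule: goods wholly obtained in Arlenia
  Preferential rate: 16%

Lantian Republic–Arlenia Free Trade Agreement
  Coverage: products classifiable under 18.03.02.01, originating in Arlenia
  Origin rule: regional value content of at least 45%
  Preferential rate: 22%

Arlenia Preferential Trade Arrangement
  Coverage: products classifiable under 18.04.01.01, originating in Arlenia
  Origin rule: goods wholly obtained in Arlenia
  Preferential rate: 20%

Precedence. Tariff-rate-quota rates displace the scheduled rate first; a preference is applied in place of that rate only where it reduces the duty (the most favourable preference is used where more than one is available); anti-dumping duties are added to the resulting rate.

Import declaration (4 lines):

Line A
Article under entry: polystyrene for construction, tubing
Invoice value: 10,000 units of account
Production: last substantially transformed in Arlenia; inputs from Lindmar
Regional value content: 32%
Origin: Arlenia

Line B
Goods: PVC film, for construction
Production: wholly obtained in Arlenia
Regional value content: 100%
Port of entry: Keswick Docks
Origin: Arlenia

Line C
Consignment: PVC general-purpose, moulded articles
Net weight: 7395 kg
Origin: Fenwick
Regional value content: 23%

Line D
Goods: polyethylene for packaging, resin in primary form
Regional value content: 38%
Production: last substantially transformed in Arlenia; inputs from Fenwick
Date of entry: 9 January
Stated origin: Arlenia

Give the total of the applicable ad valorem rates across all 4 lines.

Line A: polystyrene → 18.04; tubing → 18.04.01; for construction → 18.04.01.03. Scheduled 10%. Arlenia agreement on 18.04: not wholly obtained; Arlenia agreement on 18.03.02.01: 18.04.01.03 not covered; Arlenia agreement on 18.04.01.01: 18.04.01.03 not covered. → 10%.
Line B: PVC → 18.03; film → 18.03.02; for construction → 18.03.02.02. Scheduled 12%. Arlenia agreement on 18.04: 18.03.02.02 not covered; Arlenia agreement on 18.03.02.01: 18.03.02.02 not covered; Arlenia agreement on 18.04.01.01: 18.03.02.02 not covered. → 12%.
Line C: PVC → 18.03; moulded articles → 18.03.01; general-purpose → 18.03.01.01. Scheduled 31%. Fenwick agreement on 18.02.03: 18.03.01.01 not covered. → 31%.
Line D: polyethylene → 18.02; resin in primary form → 18.02.02; for packaging → 18.02.02.03. Scheduled 26%. Arlenia agreement on 18.04: 18.02.02.03 not covered; Arlenia agreement on 18.03.02.01: 18.02.02.03 not covered; Arlenia agreement on 18.04.01.01: 18.02.02.03 not covered. → 26%.
Sum: 10% + 12% + 31% + 26% = 79%.

79%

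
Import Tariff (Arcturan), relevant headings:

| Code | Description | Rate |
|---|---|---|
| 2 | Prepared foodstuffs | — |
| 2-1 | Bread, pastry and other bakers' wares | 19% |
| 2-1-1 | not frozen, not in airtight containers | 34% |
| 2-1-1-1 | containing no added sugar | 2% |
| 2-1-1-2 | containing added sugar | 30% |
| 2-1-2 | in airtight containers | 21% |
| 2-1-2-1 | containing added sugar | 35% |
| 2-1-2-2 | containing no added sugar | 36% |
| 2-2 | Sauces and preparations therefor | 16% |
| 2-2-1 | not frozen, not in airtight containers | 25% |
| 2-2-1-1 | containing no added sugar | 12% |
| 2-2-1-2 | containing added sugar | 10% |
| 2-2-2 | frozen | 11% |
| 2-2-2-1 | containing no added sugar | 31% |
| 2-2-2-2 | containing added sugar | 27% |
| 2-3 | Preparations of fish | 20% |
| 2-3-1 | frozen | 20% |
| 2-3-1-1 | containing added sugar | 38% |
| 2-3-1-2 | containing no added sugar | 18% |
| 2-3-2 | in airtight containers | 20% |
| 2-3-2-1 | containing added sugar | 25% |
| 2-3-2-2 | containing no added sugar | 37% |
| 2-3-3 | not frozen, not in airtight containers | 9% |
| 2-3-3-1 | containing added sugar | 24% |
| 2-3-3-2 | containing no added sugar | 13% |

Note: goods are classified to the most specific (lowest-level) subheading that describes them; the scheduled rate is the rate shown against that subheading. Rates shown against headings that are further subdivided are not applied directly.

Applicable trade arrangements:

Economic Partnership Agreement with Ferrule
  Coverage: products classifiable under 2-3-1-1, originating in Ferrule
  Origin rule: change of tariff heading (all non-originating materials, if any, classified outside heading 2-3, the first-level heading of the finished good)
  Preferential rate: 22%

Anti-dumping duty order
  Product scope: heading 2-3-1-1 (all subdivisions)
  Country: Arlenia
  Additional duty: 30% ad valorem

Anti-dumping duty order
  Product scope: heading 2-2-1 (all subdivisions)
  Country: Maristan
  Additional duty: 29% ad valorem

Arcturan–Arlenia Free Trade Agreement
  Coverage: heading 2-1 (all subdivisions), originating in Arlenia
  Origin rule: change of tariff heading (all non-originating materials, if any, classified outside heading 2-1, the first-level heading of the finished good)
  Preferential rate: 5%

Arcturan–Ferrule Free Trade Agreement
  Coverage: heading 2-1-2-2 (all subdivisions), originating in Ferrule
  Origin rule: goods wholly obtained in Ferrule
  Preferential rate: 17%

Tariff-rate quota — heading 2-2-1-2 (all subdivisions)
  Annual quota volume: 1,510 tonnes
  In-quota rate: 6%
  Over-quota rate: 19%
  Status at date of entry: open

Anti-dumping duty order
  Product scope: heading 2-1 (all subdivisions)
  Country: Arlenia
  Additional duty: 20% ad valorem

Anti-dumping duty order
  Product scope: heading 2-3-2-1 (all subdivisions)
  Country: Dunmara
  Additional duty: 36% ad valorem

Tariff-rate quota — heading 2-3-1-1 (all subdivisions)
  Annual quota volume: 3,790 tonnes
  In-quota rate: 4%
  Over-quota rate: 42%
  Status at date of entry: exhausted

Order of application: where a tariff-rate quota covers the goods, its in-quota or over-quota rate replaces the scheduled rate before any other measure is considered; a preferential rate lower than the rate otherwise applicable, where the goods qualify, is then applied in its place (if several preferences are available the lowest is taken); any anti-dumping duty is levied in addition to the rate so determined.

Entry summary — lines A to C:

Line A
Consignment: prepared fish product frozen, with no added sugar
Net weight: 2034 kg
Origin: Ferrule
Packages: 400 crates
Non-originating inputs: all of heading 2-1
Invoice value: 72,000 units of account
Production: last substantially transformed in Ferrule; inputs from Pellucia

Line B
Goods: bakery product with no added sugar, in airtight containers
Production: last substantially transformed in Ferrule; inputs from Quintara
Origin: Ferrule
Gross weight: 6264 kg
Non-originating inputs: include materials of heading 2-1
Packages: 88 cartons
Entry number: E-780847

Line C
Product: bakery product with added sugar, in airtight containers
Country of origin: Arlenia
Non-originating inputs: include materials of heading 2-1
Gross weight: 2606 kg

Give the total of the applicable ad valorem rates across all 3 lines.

Line A: prepared fish product → 2-3; frozen → 2-3-1; with no added sugar → 2-3-1-2. Scheduled 18%. Ferrule agreement on 2-3-1-1: 2-3-1-2 not covered; Ferrule agreement on 2-1-2-2: 2-3-1-2 not covered. → 18%.
Line B: bakery product → 2-1; in airtight containers → 2-1-2; with no added sugar → 2-1-2-2. Scheduled 36%. Ferrule agreement on 2-3-1-1: 2-1-2-2 not covered; Ferrule agreement on 2-1-2-2: not wholly obtained. → 36%.
Line C: bakery product → 2-1; in airtight containers → 2-1-2; with added sugar → 2-1-2-1. Scheduled 35%. Arlenia agreement on 2-1: CTH not met; anti-dumping (Arlenia, 2-1): +20%; total 35% + 20% = 55%. → 55%.
Sum: 18% + 36% + 55% = 109%.

109%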